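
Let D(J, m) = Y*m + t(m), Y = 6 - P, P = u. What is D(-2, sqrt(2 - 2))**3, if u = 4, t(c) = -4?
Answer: -64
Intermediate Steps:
P = 4
Y = 2 (Y = 6 - 1*4 = 6 - 4 = 2)
D(J, m) = -4 + 2*m (D(J, m) = 2*m - 4 = -4 + 2*m)
D(-2, sqrt(2 - 2))**3 = (-4 + 2*sqrt(2 - 2))**3 = (-4 + 2*sqrt(0))**3 = (-4 + 2*0)**3 = (-4 + 0)**3 = (-4)**3 = -64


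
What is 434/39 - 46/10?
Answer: 1273/195 ≈ 6.5282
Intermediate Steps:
434/39 - 46/10 = 434*(1/39) - 46*⅒ = 434/39 - 23/5 = 1273/195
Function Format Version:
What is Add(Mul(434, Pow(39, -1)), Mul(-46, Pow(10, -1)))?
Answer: Rational(1273, 195) ≈ 6.5282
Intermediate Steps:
Add(Mul(434, Pow(39, -1)), Mul(-46, Pow(10, -1))) = Add(Mul(434, Rational(1, 39)), Mul(-46, Rational(1, 10))) = Add(Rational(434, 39), Rational(-23, 5)) = Rational(1273, 195)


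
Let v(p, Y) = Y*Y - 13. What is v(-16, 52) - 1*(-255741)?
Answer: 258432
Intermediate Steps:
v(p, Y) = -13 + Y² (v(p, Y) = Y² - 13 = -13 + Y²)
v(-16, 52) - 1*(-255741) = (-13 + 52²) - 1*(-255741) = (-13 + 2704) + 255741 = 2691 + 255741 = 258432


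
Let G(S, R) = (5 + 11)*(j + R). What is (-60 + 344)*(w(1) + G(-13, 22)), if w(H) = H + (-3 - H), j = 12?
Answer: 153644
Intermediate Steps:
G(S, R) = 192 + 16*R (G(S, R) = (5 + 11)*(12 + R) = 16*(12 + R) = 192 + 16*R)
w(H) = -3
(-60 + 344)*(w(1) + G(-13, 22)) = (-60 + 344)*(-3 + (192 + 16*22)) = 284*(-3 + (192 + 352)) = 284*(-3 + 544) = 284*541 = 153644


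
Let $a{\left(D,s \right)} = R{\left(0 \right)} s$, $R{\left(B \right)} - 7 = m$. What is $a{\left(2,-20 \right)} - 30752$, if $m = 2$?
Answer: $-30932$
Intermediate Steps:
$R{\left(B \right)} = 9$ ($R{\left(B \right)} = 7 + 2 = 9$)
$a{\left(D,s \right)} = 9 s$
$a{\left(2,-20 \right)} - 30752 = 9 \left(-20\right) - 30752 = -180 - 30752 = -30932$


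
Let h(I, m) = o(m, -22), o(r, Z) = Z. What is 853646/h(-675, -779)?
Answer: -426823/11 ≈ -38802.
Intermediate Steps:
h(I, m) = -22
853646/h(-675, -779) = 853646/(-22) = 853646*(-1/22) = -426823/11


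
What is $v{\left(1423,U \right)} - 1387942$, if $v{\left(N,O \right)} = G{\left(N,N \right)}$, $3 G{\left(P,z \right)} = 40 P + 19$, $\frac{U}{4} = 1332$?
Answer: $- \frac{4106887}{3} \approx -1.369 \cdot 10^{6}$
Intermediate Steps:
$U = 5328$ ($U = 4 \cdot 1332 = 5328$)
$G{\left(P,z \right)} = \frac{19}{3} + \frac{40 P}{3}$ ($G{\left(P,z \right)} = \frac{40 P + 19}{3} = \frac{19 + 40 P}{3} = \frac{19}{3} + \frac{40 P}{3}$)
$v{\left(N,O \right)} = \frac{19}{3} + \frac{40 N}{3}$
$v{\left(1423,U \right)} - 1387942 = \left(\frac{19}{3} + \frac{40}{3} \cdot 1423\right) - 1387942 = \left(\frac{19}{3} + \frac{56920}{3}\right) - 1387942 = \frac{56939}{3} - 1387942 = - \frac{4106887}{3}$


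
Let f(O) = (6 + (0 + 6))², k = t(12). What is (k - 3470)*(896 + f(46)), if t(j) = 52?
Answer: -3554720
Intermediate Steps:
k = 52
f(O) = 144 (f(O) = (6 + 6)² = 12² = 144)
(k - 3470)*(896 + f(46)) = (52 - 3470)*(896 + 144) = -3418*1040 = -3554720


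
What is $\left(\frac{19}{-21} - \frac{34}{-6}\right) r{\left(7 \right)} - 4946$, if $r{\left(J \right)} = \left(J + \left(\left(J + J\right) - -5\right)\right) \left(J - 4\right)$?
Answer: $- \frac{32022}{7} \approx -4574.6$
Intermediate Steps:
$r{\left(J \right)} = \left(-4 + J\right) \left(5 + 3 J\right)$ ($r{\left(J \right)} = \left(J + \left(2 J + 5\right)\right) \left(-4 + J\right) = \left(J + \left(5 + 2 J\right)\right) \left(-4 + J\right) = \left(5 + 3 J\right) \left(-4 + J\right) = \left(-4 + J\right) \left(5 + 3 J\right)$)
$\left(\frac{19}{-21} - \frac{34}{-6}\right) r{\left(7 \right)} - 4946 = \left(\frac{19}{-21} - \frac{34}{-6}\right) \left(-20 - 49 + 3 \cdot 7^{2}\right) - 4946 = \left(19 \left(- \frac{1}{21}\right) - - \frac{17}{3}\right) \left(-20 - 49 + 3 \cdot 49\right) - 4946 = \left(- \frac{19}{21} + \frac{17}{3}\right) \left(-20 - 49 + 147\right) - 4946 = \frac{100}{21} \cdot 78 - 4946 = \frac{2600}{7} - 4946 = - \frac{32022}{7}$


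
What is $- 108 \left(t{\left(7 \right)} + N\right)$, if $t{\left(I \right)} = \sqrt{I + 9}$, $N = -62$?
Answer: $6264$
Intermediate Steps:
$t{\left(I \right)} = \sqrt{9 + I}$
$- 108 \left(t{\left(7 \right)} + N\right) = - 108 \left(\sqrt{9 + 7} - 62\right) = - 108 \left(\sqrt{16} - 62\right) = - 108 \left(4 - 62\right) = \left(-108\right) \left(-58\right) = 6264$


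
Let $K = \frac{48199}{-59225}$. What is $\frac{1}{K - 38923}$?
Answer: $- \frac{59225}{2305262874} \approx -2.5691 \cdot 10^{-5}$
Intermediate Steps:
$K = - \frac{48199}{59225}$ ($K = 48199 \left(- \frac{1}{59225}\right) = - \frac{48199}{59225} \approx -0.81383$)
$\frac{1}{K - 38923} = \frac{1}{- \frac{48199}{59225} - 38923} = \frac{1}{- \frac{2305262874}{59225}} = - \frac{59225}{2305262874}$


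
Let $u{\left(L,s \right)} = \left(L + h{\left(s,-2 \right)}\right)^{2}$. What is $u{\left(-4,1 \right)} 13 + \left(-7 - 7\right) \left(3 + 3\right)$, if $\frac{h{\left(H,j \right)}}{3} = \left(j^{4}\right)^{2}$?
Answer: $7587964$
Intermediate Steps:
$h{\left(H,j \right)} = 3 j^{8}$ ($h{\left(H,j \right)} = 3 \left(j^{4}\right)^{2} = 3 j^{8}$)
$u{\left(L,s \right)} = \left(768 + L\right)^{2}$ ($u{\left(L,s \right)} = \left(L + 3 \left(-2\right)^{8}\right)^{2} = \left(L + 3 \cdot 256\right)^{2} = \left(L + 768\right)^{2} = \left(768 + L\right)^{2}$)
$u{\left(-4,1 \right)} 13 + \left(-7 - 7\right) \left(3 + 3\right) = \left(768 - 4\right)^{2} \cdot 13 + \left(-7 - 7\right) \left(3 + 3\right) = 764^{2} \cdot 13 - 84 = 583696 \cdot 13 - 84 = 7588048 - 84 = 7587964$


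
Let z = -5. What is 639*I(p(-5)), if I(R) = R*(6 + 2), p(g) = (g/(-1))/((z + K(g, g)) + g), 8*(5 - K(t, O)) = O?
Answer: -40896/7 ≈ -5842.3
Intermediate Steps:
K(t, O) = 5 - O/8
p(g) = -8/7 (p(g) = (g/(-1))/((-5 + (5 - g/8)) + g) = (g*(-1))/(-g/8 + g) = (-g)/((7*g/8)) = (-g)*(8/(7*g)) = -8/7)
I(R) = 8*R (I(R) = R*8 = 8*R)
639*I(p(-5)) = 639*(8*(-8/7)) = 639*(-64/7) = -40896/7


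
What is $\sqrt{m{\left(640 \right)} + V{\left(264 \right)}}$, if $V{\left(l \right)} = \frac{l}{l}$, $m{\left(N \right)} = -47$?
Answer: $i \sqrt{46} \approx 6.7823 i$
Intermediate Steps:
$V{\left(l \right)} = 1$
$\sqrt{m{\left(640 \right)} + V{\left(264 \right)}} = \sqrt{-47 + 1} = \sqrt{-46} = i \sqrt{46}$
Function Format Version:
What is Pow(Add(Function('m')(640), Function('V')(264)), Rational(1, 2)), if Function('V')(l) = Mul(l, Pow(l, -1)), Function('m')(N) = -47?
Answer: Mul(I, Pow(46, Rational(1, 2))) ≈ Mul(6.7823, I)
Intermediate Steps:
Function('V')(l) = 1
Pow(Add(Function('m')(640), Function('V')(264)), Rational(1, 2)) = Pow(Add(-47, 1), Rational(1, 2)) = Pow(-46, Rational(1, 2)) = Mul(I, Pow(46, Rational(1, 2)))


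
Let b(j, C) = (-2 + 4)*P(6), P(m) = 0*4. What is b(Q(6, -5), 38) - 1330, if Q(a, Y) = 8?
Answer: -1330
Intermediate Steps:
P(m) = 0
b(j, C) = 0 (b(j, C) = (-2 + 4)*0 = 2*0 = 0)
b(Q(6, -5), 38) - 1330 = 0 - 1330 = -1330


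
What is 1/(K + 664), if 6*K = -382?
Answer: 3/1801 ≈ 0.0016657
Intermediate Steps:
K = -191/3 (K = (1/6)*(-382) = -191/3 ≈ -63.667)
1/(K + 664) = 1/(-191/3 + 664) = 1/(1801/3) = 3/1801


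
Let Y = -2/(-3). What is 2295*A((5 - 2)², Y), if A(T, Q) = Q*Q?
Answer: 1020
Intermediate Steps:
Y = ⅔ (Y = -2*(-⅓) = ⅔ ≈ 0.66667)
A(T, Q) = Q²
2295*A((5 - 2)², Y) = 2295*(⅔)² = 2295*(4/9) = 1020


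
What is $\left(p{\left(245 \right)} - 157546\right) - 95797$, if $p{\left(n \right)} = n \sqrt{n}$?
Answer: $-253343 + 1715 \sqrt{5} \approx -2.4951 \cdot 10^{5}$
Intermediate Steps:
$p{\left(n \right)} = n^{\frac{3}{2}}$
$\left(p{\left(245 \right)} - 157546\right) - 95797 = \left(245^{\frac{3}{2}} - 157546\right) - 95797 = \left(1715 \sqrt{5} - 157546\right) - 95797 = \left(-157546 + 1715 \sqrt{5}\right) - 95797 = -253343 + 1715 \sqrt{5}$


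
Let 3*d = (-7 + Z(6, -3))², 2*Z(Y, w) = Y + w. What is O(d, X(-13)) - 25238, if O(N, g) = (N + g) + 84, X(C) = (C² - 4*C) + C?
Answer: -299231/12 ≈ -24936.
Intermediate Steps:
X(C) = C² - 3*C
Z(Y, w) = Y/2 + w/2 (Z(Y, w) = (Y + w)/2 = Y/2 + w/2)
d = 121/12 (d = (-7 + ((½)*6 + (½)*(-3)))²/3 = (-7 + (3 - 3/2))²/3 = (-7 + 3/2)²/3 = (-11/2)²/3 = (⅓)*(121/4) = 121/12 ≈ 10.083)
O(N, g) = 84 + N + g
O(d, X(-13)) - 25238 = (84 + 121/12 - 13*(-3 - 13)) - 25238 = (84 + 121/12 - 13*(-16)) - 25238 = (84 + 121/12 + 208) - 25238 = 3625/12 - 25238 = -299231/12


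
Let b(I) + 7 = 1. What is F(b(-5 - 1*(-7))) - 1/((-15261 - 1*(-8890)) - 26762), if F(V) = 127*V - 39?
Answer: -26539532/33133 ≈ -801.00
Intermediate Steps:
b(I) = -6 (b(I) = -7 + 1 = -6)
F(V) = -39 + 127*V
F(b(-5 - 1*(-7))) - 1/((-15261 - 1*(-8890)) - 26762) = (-39 + 127*(-6)) - 1/((-15261 - 1*(-8890)) - 26762) = (-39 - 762) - 1/((-15261 + 8890) - 26762) = -801 - 1/(-6371 - 26762) = -801 - 1/(-33133) = -801 - 1*(-1/33133) = -801 + 1/33133 = -26539532/33133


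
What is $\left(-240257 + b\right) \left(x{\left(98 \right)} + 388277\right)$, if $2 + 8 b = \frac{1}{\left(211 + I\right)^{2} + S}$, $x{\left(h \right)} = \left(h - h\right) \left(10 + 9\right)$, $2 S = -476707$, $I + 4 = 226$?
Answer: $- \frac{18979857099449167}{203458} \approx -9.3286 \cdot 10^{10}$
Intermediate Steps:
$I = 222$ ($I = -4 + 226 = 222$)
$S = - \frac{476707}{2}$ ($S = \frac{1}{2} \left(-476707\right) = - \frac{476707}{2} \approx -2.3835 \cdot 10^{5}$)
$x{\left(h \right)} = 0$ ($x{\left(h \right)} = 0 \cdot 19 = 0$)
$b = - \frac{50865}{203458}$ ($b = - \frac{1}{4} + \frac{1}{8 \left(\left(211 + 222\right)^{2} - \frac{476707}{2}\right)} = - \frac{1}{4} + \frac{1}{8 \left(433^{2} - \frac{476707}{2}\right)} = - \frac{1}{4} + \frac{1}{8 \left(187489 - \frac{476707}{2}\right)} = - \frac{1}{4} + \frac{1}{8 \left(- \frac{101729}{2}\right)} = - \frac{1}{4} + \frac{1}{8} \left(- \frac{2}{101729}\right) = - \frac{1}{4} - \frac{1}{406916} = - \frac{50865}{203458} \approx -0.25$)
$\left(-240257 + b\right) \left(x{\left(98 \right)} + 388277\right) = \left(-240257 - \frac{50865}{203458}\right) \left(0 + 388277\right) = \left(- \frac{48882259571}{203458}\right) 388277 = - \frac{18979857099449167}{203458}$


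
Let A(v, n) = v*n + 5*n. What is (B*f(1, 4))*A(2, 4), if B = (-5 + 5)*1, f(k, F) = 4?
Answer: 0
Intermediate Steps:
A(v, n) = 5*n + n*v (A(v, n) = n*v + 5*n = 5*n + n*v)
B = 0 (B = 0*1 = 0)
(B*f(1, 4))*A(2, 4) = (0*4)*(4*(5 + 2)) = 0*(4*7) = 0*28 = 0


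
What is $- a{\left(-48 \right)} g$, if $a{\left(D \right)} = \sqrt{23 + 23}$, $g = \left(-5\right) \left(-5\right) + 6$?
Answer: $- 31 \sqrt{46} \approx -210.25$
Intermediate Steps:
$g = 31$ ($g = 25 + 6 = 31$)
$a{\left(D \right)} = \sqrt{46}$
$- a{\left(-48 \right)} g = - \sqrt{46} \cdot 31 = - 31 \sqrt{46}$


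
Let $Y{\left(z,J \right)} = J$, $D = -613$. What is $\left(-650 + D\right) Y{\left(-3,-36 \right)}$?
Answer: $45468$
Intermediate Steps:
$\left(-650 + D\right) Y{\left(-3,-36 \right)} = \left(-650 - 613\right) \left(-36\right) = \left(-1263\right) \left(-36\right) = 45468$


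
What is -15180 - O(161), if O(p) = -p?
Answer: -15019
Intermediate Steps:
-15180 - O(161) = -15180 - (-1)*161 = -15180 - 1*(-161) = -15180 + 161 = -15019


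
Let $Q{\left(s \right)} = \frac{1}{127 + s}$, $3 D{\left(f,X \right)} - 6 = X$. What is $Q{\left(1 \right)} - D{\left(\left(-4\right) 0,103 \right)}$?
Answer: $- \frac{13949}{384} \approx -36.326$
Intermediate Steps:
$D{\left(f,X \right)} = 2 + \frac{X}{3}$
$Q{\left(1 \right)} - D{\left(\left(-4\right) 0,103 \right)} = \frac{1}{127 + 1} - \left(2 + \frac{1}{3} \cdot 103\right) = \frac{1}{128} - \left(2 + \frac{103}{3}\right) = \frac{1}{128} - \frac{109}{3} = - \frac{13949}{384}$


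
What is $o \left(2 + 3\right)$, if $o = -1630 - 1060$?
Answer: $-13450$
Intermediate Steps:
$o = -2690$ ($o = -1630 - 1060 = -2690$)
$o \left(2 + 3\right) = - 2690 \left(2 + 3\right) = \left(-2690\right) 5 = -13450$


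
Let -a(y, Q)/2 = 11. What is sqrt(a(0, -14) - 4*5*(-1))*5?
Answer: 5*I*sqrt(2) ≈ 7.0711*I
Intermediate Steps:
a(y, Q) = -22 (a(y, Q) = -2*11 = -22)
sqrt(a(0, -14) - 4*5*(-1))*5 = sqrt(-22 - 4*5*(-1))*5 = sqrt(-22 - 20*(-1))*5 = sqrt(-22 + 20)*5 = sqrt(-2)*5 = (I*sqrt(2))*5 = 5*I*sqrt(2)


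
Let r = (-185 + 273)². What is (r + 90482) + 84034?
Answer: 182260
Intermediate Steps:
r = 7744 (r = 88² = 7744)
(r + 90482) + 84034 = (7744 + 90482) + 84034 = 98226 + 84034 = 182260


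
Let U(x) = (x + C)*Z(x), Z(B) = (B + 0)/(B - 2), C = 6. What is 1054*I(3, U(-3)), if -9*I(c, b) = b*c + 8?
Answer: -70618/45 ≈ -1569.3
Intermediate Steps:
Z(B) = B/(-2 + B)
U(x) = x*(6 + x)/(-2 + x) (U(x) = (x + 6)*(x/(-2 + x)) = (6 + x)*(x/(-2 + x)) = x*(6 + x)/(-2 + x))
I(c, b) = -8/9 - b*c/9 (I(c, b) = -(b*c + 8)/9 = -(8 + b*c)/9 = -8/9 - b*c/9)
1054*I(3, U(-3)) = 1054*(-8/9 - 1/9*(-3*(6 - 3)/(-2 - 3))*3) = 1054*(-8/9 - 1/9*(-3*3/(-5))*3) = 1054*(-8/9 - 1/9*(-3*(-1/5)*3)*3) = 1054*(-8/9 - 1/9*9/5*3) = 1054*(-8/9 - 3/5) = 1054*(-67/45) = -70618/45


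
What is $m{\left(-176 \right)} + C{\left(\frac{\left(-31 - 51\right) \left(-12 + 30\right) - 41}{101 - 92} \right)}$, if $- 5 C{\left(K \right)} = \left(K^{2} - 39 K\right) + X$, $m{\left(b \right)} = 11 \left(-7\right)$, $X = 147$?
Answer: $- \frac{2876848}{405} \approx -7103.3$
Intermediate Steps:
$m{\left(b \right)} = -77$
$C{\left(K \right)} = - \frac{147}{5} - \frac{K^{2}}{5} + \frac{39 K}{5}$ ($C{\left(K \right)} = - \frac{\left(K^{2} - 39 K\right) + 147}{5} = - \frac{147 + K^{2} - 39 K}{5} = - \frac{147}{5} - \frac{K^{2}}{5} + \frac{39 K}{5}$)
$m{\left(-176 \right)} + C{\left(\frac{\left(-31 - 51\right) \left(-12 + 30\right) - 41}{101 - 92} \right)} = -77 - \left(\frac{147}{5} + \frac{\frac{1}{\left(101 - 92\right)^{2}} \left(\left(-31 - 51\right) \left(-12 + 30\right) - 41\right)^{2}}{5} - \frac{39 \left(\left(-31 - 51\right) \left(-12 + 30\right) - 41\right)}{5 \left(101 - 92\right)}\right) = -77 - \left(\frac{147}{5} + \frac{\frac{1}{81} \left(\left(-82\right) 18 - 41\right)^{2}}{5} - \frac{39 \left(\left(-82\right) 18 - 41\right)}{5 \cdot 9}\right) = -77 - \left(\frac{147}{5} + \frac{\frac{1}{81} \left(-1476 - 41\right)^{2}}{5} - \frac{39}{5} \left(-1476 - 41\right) \frac{1}{9}\right) = -77 - \left(\frac{147}{5} + \frac{2301289}{405} - \left(- \frac{59163}{5}\right) \frac{1}{9}\right) = -77 - \left(\frac{20162}{15} + \frac{2301289}{405}\right) = -77 - \frac{2845663}{405} = - \frac{2876848}{405}$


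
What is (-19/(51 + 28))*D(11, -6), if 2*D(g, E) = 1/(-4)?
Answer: 19/632 ≈ 0.030063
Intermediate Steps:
D(g, E) = -⅛ (D(g, E) = (½)/(-4) = (½)*(-¼) = -⅛)
(-19/(51 + 28))*D(11, -6) = -19/(51 + 28)*(-⅛) = -19/79*(-⅛) = 19/632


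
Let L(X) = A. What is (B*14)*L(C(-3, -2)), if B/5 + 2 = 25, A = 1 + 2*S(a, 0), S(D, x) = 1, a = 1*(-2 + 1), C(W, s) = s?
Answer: 4830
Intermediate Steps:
a = -1 (a = 1*(-1) = -1)
A = 3 (A = 1 + 2*1 = 1 + 2 = 3)
B = 115 (B = -10 + 5*25 = -10 + 125 = 115)
L(X) = 3
(B*14)*L(C(-3, -2)) = (115*14)*3 = 1610*3 = 4830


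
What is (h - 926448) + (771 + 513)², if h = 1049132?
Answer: 1771340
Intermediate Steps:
(h - 926448) + (771 + 513)² = (1049132 - 926448) + (771 + 513)² = 122684 + 1284² = 122684 + 1648656 = 1771340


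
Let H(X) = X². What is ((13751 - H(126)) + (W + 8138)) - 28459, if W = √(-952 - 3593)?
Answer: -22446 + 3*I*√505 ≈ -22446.0 + 67.417*I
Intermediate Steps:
W = 3*I*√505 (W = √(-4545) = 3*I*√505 ≈ 67.417*I)
((13751 - H(126)) + (W + 8138)) - 28459 = ((13751 - 1*126²) + (3*I*√505 + 8138)) - 28459 = ((13751 - 1*15876) + (8138 + 3*I*√505)) - 28459 = ((13751 - 15876) + (8138 + 3*I*√505)) - 28459 = (-2125 + (8138 + 3*I*√505)) - 28459 = (6013 + 3*I*√505) - 28459 = -22446 + 3*I*√505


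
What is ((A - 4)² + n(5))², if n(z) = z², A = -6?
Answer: 15625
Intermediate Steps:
((A - 4)² + n(5))² = ((-6 - 4)² + 5²)² = ((-10)² + 25)² = (100 + 25)² = 125² = 15625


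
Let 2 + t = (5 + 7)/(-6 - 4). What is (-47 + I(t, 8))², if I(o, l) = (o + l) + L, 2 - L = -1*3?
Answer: 34596/25 ≈ 1383.8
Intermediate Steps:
L = 5 (L = 2 - (-1)*3 = 2 - 1*(-3) = 2 + 3 = 5)
t = -16/5 (t = -2 + (5 + 7)/(-6 - 4) = -2 + 12/(-10) = -2 + 12*(-⅒) = -2 - 6/5 = -16/5 ≈ -3.2000)
I(o, l) = 5 + l + o (I(o, l) = (o + l) + 5 = (l + o) + 5 = 5 + l + o)
(-47 + I(t, 8))² = (-47 + (5 + 8 - 16/5))² = (-47 + 49/5)² = (-186/5)² = 34596/25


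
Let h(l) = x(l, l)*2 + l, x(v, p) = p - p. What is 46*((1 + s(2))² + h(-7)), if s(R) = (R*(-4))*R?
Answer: 10028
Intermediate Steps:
x(v, p) = 0
s(R) = -4*R² (s(R) = (-4*R)*R = -4*R²)
h(l) = l (h(l) = 0*2 + l = 0 + l = l)
46*((1 + s(2))² + h(-7)) = 46*((1 - 4*2²)² - 7) = 46*((1 - 4*4)² - 7) = 46*((1 - 16)² - 7) = 46*((-15)² - 7) = 46*(225 - 7) = 46*218 = 10028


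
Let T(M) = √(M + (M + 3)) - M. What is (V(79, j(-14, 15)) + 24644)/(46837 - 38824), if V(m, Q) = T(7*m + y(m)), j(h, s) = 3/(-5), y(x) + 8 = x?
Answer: 24020/8013 + √139/2671 ≈ 3.0020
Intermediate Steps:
y(x) = -8 + x
j(h, s) = -⅗ (j(h, s) = 3*(-⅕) = -⅗)
T(M) = √(3 + 2*M) - M (T(M) = √(M + (3 + M)) - M = √(3 + 2*M) - M)
V(m, Q) = 8 + √(-13 + 16*m) - 8*m (V(m, Q) = √(3 + 2*(7*m + (-8 + m))) - (7*m + (-8 + m)) = √(3 + 2*(-8 + 8*m)) - (-8 + 8*m) = √(3 + (-16 + 16*m)) + (8 - 8*m) = √(-13 + 16*m) + (8 - 8*m) = 8 + √(-13 + 16*m) - 8*m)
(V(79, j(-14, 15)) + 24644)/(46837 - 38824) = ((8 + √(-13 + 16*79) - 8*79) + 24644)/(46837 - 38824) = ((8 + √(-13 + 1264) - 632) + 24644)/8013 = ((8 + √1251 - 632) + 24644)*(1/8013) = ((8 + 3*√139 - 632) + 24644)*(1/8013) = ((-624 + 3*√139) + 24644)*(1/8013) = (24020 + 3*√139)*(1/8013) = 24020/8013 + √139/2671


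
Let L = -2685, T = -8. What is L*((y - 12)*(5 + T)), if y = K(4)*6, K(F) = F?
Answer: 96660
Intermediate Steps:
y = 24 (y = 4*6 = 24)
L*((y - 12)*(5 + T)) = -2685*(24 - 12)*(5 - 8) = -32220*(-3) = -2685*(-36) = 96660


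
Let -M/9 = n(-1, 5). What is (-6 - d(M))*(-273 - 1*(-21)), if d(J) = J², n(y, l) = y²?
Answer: 21924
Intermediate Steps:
M = -9 (M = -9*(-1)² = -9*1 = -9)
(-6 - d(M))*(-273 - 1*(-21)) = (-6 - 1*(-9)²)*(-273 - 1*(-21)) = (-6 - 1*81)*(-273 + 21) = (-6 - 81)*(-252) = -87*(-252) = 21924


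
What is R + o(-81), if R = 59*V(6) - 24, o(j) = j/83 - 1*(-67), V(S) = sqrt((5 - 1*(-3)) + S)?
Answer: 3488/83 + 59*sqrt(14) ≈ 262.78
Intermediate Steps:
V(S) = sqrt(8 + S) (V(S) = sqrt((5 + 3) + S) = sqrt(8 + S))
o(j) = 67 + j/83 (o(j) = j*(1/83) + 67 = j/83 + 67 = 67 + j/83)
R = -24 + 59*sqrt(14) (R = 59*sqrt(8 + 6) - 24 = 59*sqrt(14) - 24 = -24 + 59*sqrt(14) ≈ 196.76)
R + o(-81) = (-24 + 59*sqrt(14)) + (67 + (1/83)*(-81)) = (-24 + 59*sqrt(14)) + (67 - 81/83) = (-24 + 59*sqrt(14)) + 5480/83 = 3488/83 + 59*sqrt(14)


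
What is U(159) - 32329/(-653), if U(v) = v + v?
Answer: 239983/653 ≈ 367.51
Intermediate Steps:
U(v) = 2*v
U(159) - 32329/(-653) = 2*159 - 32329/(-653) = 318 - 32329*(-1)/653 = 318 - 1*(-32329/653) = 318 + 32329/653 = 239983/653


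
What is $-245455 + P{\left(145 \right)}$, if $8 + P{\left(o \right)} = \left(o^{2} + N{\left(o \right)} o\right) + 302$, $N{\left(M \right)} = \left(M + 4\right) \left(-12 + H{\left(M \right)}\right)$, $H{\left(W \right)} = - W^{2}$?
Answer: $-454728521$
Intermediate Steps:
$N{\left(M \right)} = \left(-12 - M^{2}\right) \left(4 + M\right)$ ($N{\left(M \right)} = \left(M + 4\right) \left(-12 - M^{2}\right) = \left(4 + M\right) \left(-12 - M^{2}\right) = \left(-12 - M^{2}\right) \left(4 + M\right)$)
$P{\left(o \right)} = 294 + o^{2} + o \left(-48 - o^{3} - 12 o - 4 o^{2}\right)$ ($P{\left(o \right)} = -8 + \left(\left(o^{2} + \left(-48 - o^{3} - 12 o - 4 o^{2}\right) o\right) + 302\right) = -8 + \left(\left(o^{2} + o \left(-48 - o^{3} - 12 o - 4 o^{2}\right)\right) + 302\right) = -8 + \left(302 + o^{2} + o \left(-48 - o^{3} - 12 o - 4 o^{2}\right)\right) = 294 + o^{2} + o \left(-48 - o^{3} - 12 o - 4 o^{2}\right)$)
$-245455 + P{\left(145 \right)} = -245455 - \left(442057291 + 231275 + 12194500\right) = -245455 - 454483066 = -454728521$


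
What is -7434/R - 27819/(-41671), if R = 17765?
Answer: 184422321/740285315 ≈ 0.24912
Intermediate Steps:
-7434/R - 27819/(-41671) = -7434/17765 - 27819/(-41671) = -7434*1/17765 - 27819*(-1/41671) = -7434/17765 + 27819/41671 = 184422321/740285315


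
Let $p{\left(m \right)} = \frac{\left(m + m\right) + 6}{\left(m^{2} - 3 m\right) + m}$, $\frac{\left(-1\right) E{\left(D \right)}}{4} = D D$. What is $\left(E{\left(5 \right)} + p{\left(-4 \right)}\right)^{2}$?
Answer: $\frac{1442401}{144} \approx 10017.0$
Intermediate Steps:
$E{\left(D \right)} = - 4 D^{2}$ ($E{\left(D \right)} = - 4 D D = - 4 D^{2}$)
$p{\left(m \right)} = \frac{6 + 2 m}{m^{2} - 2 m}$ ($p{\left(m \right)} = \frac{2 m + 6}{m^{2} - 2 m} = \frac{6 + 2 m}{m^{2} - 2 m}$)
$\left(E{\left(5 \right)} + p{\left(-4 \right)}\right)^{2} = \left(- 4 \cdot 5^{2} + \frac{2 \left(3 - 4\right)}{\left(-4\right) \left(-2 - 4\right)}\right)^{2} = \left(\left(-4\right) 25 + 2 \left(- \frac{1}{4}\right) \frac{1}{-6} \left(-1\right)\right)^{2} = \left(-100 + 2 \left(- \frac{1}{4}\right) \left(- \frac{1}{6}\right) \left(-1\right)\right)^{2} = \left(-100 - \frac{1}{12}\right)^{2} = \left(- \frac{1201}{12}\right)^{2} = \frac{1442401}{144}$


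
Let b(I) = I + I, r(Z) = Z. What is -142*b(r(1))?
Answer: -284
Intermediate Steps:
b(I) = 2*I
-142*b(r(1)) = -284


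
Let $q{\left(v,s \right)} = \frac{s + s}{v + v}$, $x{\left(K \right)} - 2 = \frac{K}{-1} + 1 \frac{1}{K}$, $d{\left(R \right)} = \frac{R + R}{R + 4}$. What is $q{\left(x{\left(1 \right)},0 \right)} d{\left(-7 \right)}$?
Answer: $0$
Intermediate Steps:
$d{\left(R \right)} = \frac{2 R}{4 + R}$
$x{\left(K \right)} = 2 + \frac{1}{K} - K$ ($x{\left(K \right)} = 2 + \left(\frac{K}{-1} + 1 \frac{1}{K}\right) = 2 + \left(K \left(-1\right) + \frac{1}{K}\right) = 2 - \left(K - \frac{1}{K}\right) = 2 + \frac{1}{K} - K$)
$q{\left(v,s \right)} = \frac{s}{v}$ ($q{\left(v,s \right)} = \frac{2 s}{2 v} = 2 s \frac{1}{2 v} = \frac{s}{v}$)
$q{\left(x{\left(1 \right)},0 \right)} d{\left(-7 \right)} = \frac{0}{2 + 1^{-1} - 1} \cdot 2 \left(-7\right) \frac{1}{4 - 7} = \frac{0}{2 + 1 - 1} \cdot 2 \left(-7\right) \frac{1}{-3} = \frac{0}{2} \cdot 2 \left(-7\right) \left(- \frac{1}{3}\right) = 0 \cdot \frac{1}{2} \cdot \frac{14}{3} = 0 \cdot \frac{14}{3} = 0$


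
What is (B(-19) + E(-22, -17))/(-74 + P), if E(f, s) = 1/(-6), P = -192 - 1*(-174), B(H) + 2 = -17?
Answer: 5/24 ≈ 0.20833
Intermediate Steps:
B(H) = -19 (B(H) = -2 - 17 = -19)
P = -18 (P = -192 + 174 = -18)
E(f, s) = -⅙
(B(-19) + E(-22, -17))/(-74 + P) = (-19 - ⅙)/(-74 - 18) = -115/6/(-92) = -115/6*(-1/92) = 5/24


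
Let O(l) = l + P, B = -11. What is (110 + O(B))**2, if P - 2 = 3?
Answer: 10816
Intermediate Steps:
P = 5 (P = 2 + 3 = 5)
O(l) = 5 + l (O(l) = l + 5 = 5 + l)
(110 + O(B))**2 = (110 + (5 - 11))**2 = (110 - 6)**2 = 104**2 = 10816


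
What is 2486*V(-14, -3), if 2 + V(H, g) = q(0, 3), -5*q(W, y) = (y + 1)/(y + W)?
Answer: -84524/15 ≈ -5634.9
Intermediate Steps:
q(W, y) = -(1 + y)/(5*(W + y)) (q(W, y) = -(y + 1)/(5*(y + W)) = -(1 + y)/(5*(W + y)))
V(H, g) = -34/15 (V(H, g) = -2 + (-1 - 1*3)/(5*(0 + 3)) = -2 + (⅕)*(-1 - 3)/3 = -2 + (⅕)*(⅓)*(-4) = -2 - 4/15 = -34/15)
2486*V(-14, -3) = 2486*(-34/15) = -84524/15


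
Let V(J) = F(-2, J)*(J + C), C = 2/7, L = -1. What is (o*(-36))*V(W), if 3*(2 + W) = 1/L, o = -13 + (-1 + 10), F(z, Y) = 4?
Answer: -8256/7 ≈ -1179.4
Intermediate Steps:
o = -4 (o = -13 + 9 = -4)
W = -7/3 (W = -2 + (1/3)/(-1) = -2 + (1/3)*(-1) = -2 - 1/3 = -7/3 ≈ -2.3333)
C = 2/7 (C = 2*(1/7) = 2/7 ≈ 0.28571)
V(J) = 8/7 + 4*J (V(J) = 4*(J + 2/7) = 4*(2/7 + J) = 8/7 + 4*J)
(o*(-36))*V(W) = (-4*(-36))*(8/7 + 4*(-7/3)) = 144*(8/7 - 28/3) = 144*(-172/21) = -8256/7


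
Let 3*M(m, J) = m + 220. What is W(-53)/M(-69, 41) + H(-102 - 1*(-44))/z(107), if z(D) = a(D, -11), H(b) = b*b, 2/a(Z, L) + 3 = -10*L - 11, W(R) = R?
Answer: 24382113/151 ≈ 1.6147e+5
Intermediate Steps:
a(Z, L) = 2/(-14 - 10*L) (a(Z, L) = 2/(-3 + (-10*L - 11)) = 2/(-3 + (-11 - 10*L)) = 2/(-14 - 10*L))
H(b) = b²
M(m, J) = 220/3 + m/3 (M(m, J) = (m + 220)/3 = (220 + m)/3 = 220/3 + m/3)
z(D) = 1/48 (z(D) = -1/(7 + 5*(-11)) = -1/(7 - 55) = -1/(-48) = -1*(-1/48) = 1/48)
W(-53)/M(-69, 41) + H(-102 - 1*(-44))/z(107) = -53/(220/3 + (⅓)*(-69)) + (-102 - 1*(-44))²/(1/48) = -53/(220/3 - 23) + (-102 + 44)²*48 = -53/151/3 + (-58)²*48 = -53*3/151 + 3364*48 = -159/151 + 161472 = 24382113/151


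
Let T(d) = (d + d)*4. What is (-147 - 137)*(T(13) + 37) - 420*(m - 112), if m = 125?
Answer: -45504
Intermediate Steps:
T(d) = 8*d (T(d) = (2*d)*4 = 8*d)
(-147 - 137)*(T(13) + 37) - 420*(m - 112) = (-147 - 137)*(8*13 + 37) - 420*(125 - 112) = -284*(104 + 37) - 420*13 = -284*141 - 5460 = -40044 - 5460 = -45504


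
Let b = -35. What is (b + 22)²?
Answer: 169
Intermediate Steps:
(b + 22)² = (-35 + 22)² = (-13)² = 169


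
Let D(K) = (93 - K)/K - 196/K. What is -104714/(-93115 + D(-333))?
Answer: 34869762/31007525 ≈ 1.1246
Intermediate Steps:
D(K) = -196/K + (93 - K)/K (D(K) = (93 - K)/K - 196/K = -196/K + (93 - K)/K)
-104714/(-93115 + D(-333)) = -104714/(-93115 + (-103 - 1*(-333))/(-333)) = -104714/(-93115 - (-103 + 333)/333) = -104714/(-93115 - 1/333*230) = -104714/(-93115 - 230/333) = -104714/(-31007525/333) = -104714*(-333/31007525) = 34869762/31007525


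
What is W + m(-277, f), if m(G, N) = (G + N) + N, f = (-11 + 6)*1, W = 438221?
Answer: 437934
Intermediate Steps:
f = -5 (f = -5*1 = -5)
m(G, N) = G + 2*N
W + m(-277, f) = 438221 + (-277 + 2*(-5)) = 438221 + (-277 - 10) = 438221 - 287 = 437934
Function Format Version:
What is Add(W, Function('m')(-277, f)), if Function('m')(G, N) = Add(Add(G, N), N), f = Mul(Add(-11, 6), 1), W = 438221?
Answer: 437934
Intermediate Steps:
f = -5 (f = Mul(-5, 1) = -5)
Function('m')(G, N) = Add(G, Mul(2, N))
Add(W, Function('m')(-277, f)) = Add(438221, Add(-277, Mul(2, -5))) = Add(438221, Add(-277, -10)) = Add(438221, -287) = 437934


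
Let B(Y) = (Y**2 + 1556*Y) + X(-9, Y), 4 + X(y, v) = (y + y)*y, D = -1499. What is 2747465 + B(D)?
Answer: 2662180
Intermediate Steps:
X(y, v) = -4 + 2*y**2 (X(y, v) = -4 + (y + y)*y = -4 + (2*y)*y = -4 + 2*y**2)
B(Y) = 158 + Y**2 + 1556*Y (B(Y) = (Y**2 + 1556*Y) + (-4 + 2*(-9)**2) = (Y**2 + 1556*Y) + (-4 + 2*81) = (Y**2 + 1556*Y) + (-4 + 162) = (Y**2 + 1556*Y) + 158 = 158 + Y**2 + 1556*Y)
2747465 + B(D) = 2747465 + (158 + (-1499)**2 + 1556*(-1499)) = 2747465 + (158 + 2247001 - 2332444) = 2747465 - 85285 = 2662180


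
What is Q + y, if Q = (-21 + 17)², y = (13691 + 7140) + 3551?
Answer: 24398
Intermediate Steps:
y = 24382 (y = 20831 + 3551 = 24382)
Q = 16 (Q = (-4)² = 16)
Q + y = 16 + 24382 = 24398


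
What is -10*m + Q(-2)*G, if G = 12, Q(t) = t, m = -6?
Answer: 36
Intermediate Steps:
-10*m + Q(-2)*G = -10*(-6) - 2*12 = 60 - 24 = 36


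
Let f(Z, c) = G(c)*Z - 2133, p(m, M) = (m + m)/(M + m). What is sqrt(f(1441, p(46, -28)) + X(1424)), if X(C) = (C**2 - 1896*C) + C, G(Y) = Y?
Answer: I*sqrt(5989247)/3 ≈ 815.76*I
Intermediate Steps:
p(m, M) = 2*m/(M + m) (p(m, M) = (2*m)/(M + m) = 2*m/(M + m))
f(Z, c) = -2133 + Z*c (f(Z, c) = c*Z - 2133 = Z*c - 2133 = -2133 + Z*c)
X(C) = C**2 - 1895*C
sqrt(f(1441, p(46, -28)) + X(1424)) = sqrt((-2133 + 1441*(2*46/(-28 + 46))) + 1424*(-1895 + 1424)) = sqrt((-2133 + 1441*(2*46/18)) + 1424*(-471)) = sqrt((-2133 + 1441*(2*46*(1/18))) - 670704) = sqrt((-2133 + 1441*(46/9)) - 670704) = sqrt((-2133 + 66286/9) - 670704) = sqrt(47089/9 - 670704) = sqrt(-5989247/9) = I*sqrt(5989247)/3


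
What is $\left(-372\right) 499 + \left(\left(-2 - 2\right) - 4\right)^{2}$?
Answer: $-185564$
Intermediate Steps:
$\left(-372\right) 499 + \left(\left(-2 - 2\right) - 4\right)^{2} = -185628 + \left(\left(-2 - 2\right) - 4\right)^{2} = -185628 + \left(-4 - 4\right)^{2} = -185628 + \left(-8\right)^{2} = -185628 + 64 = -185564$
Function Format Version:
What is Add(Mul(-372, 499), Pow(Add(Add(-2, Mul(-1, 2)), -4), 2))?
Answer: -185564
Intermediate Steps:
Add(Mul(-372, 499), Pow(Add(Add(-2, Mul(-1, 2)), -4), 2)) = Add(-185628, Pow(Add(Add(-2, -2), -4), 2)) = Add(-185628, Pow(Add(-4, -4), 2)) = Add(-185628, Pow(-8, 2)) = Add(-185628, 64) = -185564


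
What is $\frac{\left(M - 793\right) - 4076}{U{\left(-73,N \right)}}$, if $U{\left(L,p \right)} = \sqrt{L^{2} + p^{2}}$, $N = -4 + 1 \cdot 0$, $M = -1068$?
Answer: $- \frac{5937 \sqrt{5345}}{5345} \approx -81.207$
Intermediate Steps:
$N = -4$ ($N = -4 + 0 = -4$)
$\frac{\left(M - 793\right) - 4076}{U{\left(-73,N \right)}} = \frac{\left(-1068 - 793\right) - 4076}{\sqrt{\left(-73\right)^{2} + \left(-4\right)^{2}}} = \frac{-1861 - 4076}{\sqrt{5329 + 16}} = - \frac{5937}{\sqrt{5345}} = - 5937 \frac{\sqrt{5345}}{5345} = - \frac{5937 \sqrt{5345}}{5345}$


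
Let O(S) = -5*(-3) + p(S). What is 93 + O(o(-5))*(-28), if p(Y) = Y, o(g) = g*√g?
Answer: -327 + 140*I*√5 ≈ -327.0 + 313.05*I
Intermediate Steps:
o(g) = g^(3/2)
O(S) = 15 + S (O(S) = -5*(-3) + S = 15 + S)
93 + O(o(-5))*(-28) = 93 + (15 + (-5)^(3/2))*(-28) = 93 + (15 - 5*I*√5)*(-28) = 93 + (-420 + 140*I*√5) = -327 + 140*I*√5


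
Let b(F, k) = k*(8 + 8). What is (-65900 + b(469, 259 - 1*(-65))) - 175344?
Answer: -236060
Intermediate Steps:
b(F, k) = 16*k (b(F, k) = k*16 = 16*k)
(-65900 + b(469, 259 - 1*(-65))) - 175344 = (-65900 + 16*(259 - 1*(-65))) - 175344 = (-65900 + 16*(259 + 65)) - 175344 = (-65900 + 16*324) - 175344 = (-65900 + 5184) - 175344 = -60716 - 175344 = -236060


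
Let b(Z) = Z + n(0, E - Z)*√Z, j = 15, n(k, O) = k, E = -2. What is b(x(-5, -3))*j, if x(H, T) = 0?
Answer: 0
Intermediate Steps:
b(Z) = Z (b(Z) = Z + 0*√Z = Z + 0 = Z)
b(x(-5, -3))*j = 0*15 = 0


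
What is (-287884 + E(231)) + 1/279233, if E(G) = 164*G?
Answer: -69808249999/279233 ≈ -2.5000e+5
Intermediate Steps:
(-287884 + E(231)) + 1/279233 = (-287884 + 164*231) + 1/279233 = (-287884 + 37884) + 1/279233 = -250000 + 1/279233 = -69808249999/279233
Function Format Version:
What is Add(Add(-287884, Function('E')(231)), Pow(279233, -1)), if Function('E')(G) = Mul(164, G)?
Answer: Rational(-69808249999, 279233) ≈ -2.5000e+5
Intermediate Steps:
Add(Add(-287884, Function('E')(231)), Pow(279233, -1)) = Add(Add(-287884, Mul(164, 231)), Pow(279233, -1)) = Add(Add(-287884, 37884), Rational(1, 279233)) = Add(-250000, Rational(1, 279233)) = Rational(-69808249999, 279233)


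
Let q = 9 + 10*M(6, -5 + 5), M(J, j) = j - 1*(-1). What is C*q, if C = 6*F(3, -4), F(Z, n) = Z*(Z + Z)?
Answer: 2052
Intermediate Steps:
F(Z, n) = 2*Z**2 (F(Z, n) = Z*(2*Z) = 2*Z**2)
M(J, j) = 1 + j (M(J, j) = j + 1 = 1 + j)
q = 19 (q = 9 + 10*(1 + (-5 + 5)) = 9 + 10*(1 + 0) = 9 + 10*1 = 9 + 10 = 19)
C = 108 (C = 6*(2*3**2) = 6*(2*9) = 6*18 = 108)
C*q = 108*19 = 2052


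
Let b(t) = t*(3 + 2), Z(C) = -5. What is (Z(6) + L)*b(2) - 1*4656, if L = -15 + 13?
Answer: -4726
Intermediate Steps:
L = -2
b(t) = 5*t (b(t) = t*5 = 5*t)
(Z(6) + L)*b(2) - 1*4656 = (-5 - 2)*(5*2) - 1*4656 = -7*10 - 4656 = -70 - 4656 = -4726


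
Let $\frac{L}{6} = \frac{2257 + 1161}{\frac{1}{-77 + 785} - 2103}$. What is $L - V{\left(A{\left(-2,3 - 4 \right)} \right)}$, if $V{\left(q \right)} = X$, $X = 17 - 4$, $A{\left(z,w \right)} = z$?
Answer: $- \frac{33875663}{1488923} \approx -22.752$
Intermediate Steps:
$X = 13$
$V{\left(q \right)} = 13$
$L = - \frac{14519664}{1488923}$ ($L = 6 \frac{2257 + 1161}{\frac{1}{-77 + 785} - 2103} = 6 \frac{3418}{\frac{1}{708} - 2103} = 6 \frac{3418}{- \frac{1488923}{708}} = 6 \cdot 3418 \left(- \frac{708}{1488923}\right) = 6 \left(- \frac{2419944}{1488923}\right) = - \frac{14519664}{1488923} \approx -9.7518$)
$L - V{\left(A{\left(-2,3 - 4 \right)} \right)} = - \frac{14519664}{1488923} - 13 = - \frac{33875663}{1488923}$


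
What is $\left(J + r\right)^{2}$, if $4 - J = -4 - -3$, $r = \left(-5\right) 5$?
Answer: $400$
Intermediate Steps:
$r = -25$
$J = 5$ ($J = 4 - \left(-4 - -3\right) = 4 - \left(-4 + 3\right) = 4 - -1 = 4 + 1 = 5$)
$\left(J + r\right)^{2} = \left(5 - 25\right)^{2} = \left(-20\right)^{2} = 400$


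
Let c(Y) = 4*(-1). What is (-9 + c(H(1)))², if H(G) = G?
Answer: 169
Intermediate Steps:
c(Y) = -4
(-9 + c(H(1)))² = (-9 - 4)² = (-13)² = 169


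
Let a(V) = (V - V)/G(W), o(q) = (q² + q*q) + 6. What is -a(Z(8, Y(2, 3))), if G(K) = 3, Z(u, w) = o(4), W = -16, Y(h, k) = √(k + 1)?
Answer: 0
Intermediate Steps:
Y(h, k) = √(1 + k)
o(q) = 6 + 2*q² (o(q) = (q² + q²) + 6 = 2*q² + 6 = 6 + 2*q²)
Z(u, w) = 38 (Z(u, w) = 6 + 2*4² = 6 + 2*16 = 6 + 32 = 38)
a(V) = 0 (a(V) = (V - V)/3 = 0*(⅓) = 0)
-a(Z(8, Y(2, 3))) = -1*0 = 0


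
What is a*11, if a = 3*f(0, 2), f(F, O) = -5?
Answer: -165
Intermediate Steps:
a = -15 (a = 3*(-5) = -15)
a*11 = -15*11 = -165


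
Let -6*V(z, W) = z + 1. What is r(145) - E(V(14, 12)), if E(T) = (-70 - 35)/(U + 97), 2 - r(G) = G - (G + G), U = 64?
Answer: 3396/23 ≈ 147.65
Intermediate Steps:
V(z, W) = -1/6 - z/6 (V(z, W) = -(z + 1)/6 = -(1 + z)/6 = -1/6 - z/6)
r(G) = 2 + G (r(G) = 2 - (G - (G + G)) = 2 - (G - 2*G) = 2 - (-1)*G = 2 + G)
E(T) = -15/23 (E(T) = (-70 - 35)/(64 + 97) = -105/161 = -105*1/161 = -15/23)
r(145) - E(V(14, 12)) = (2 + 145) - 1*(-15/23) = 147 + 15/23 = 3396/23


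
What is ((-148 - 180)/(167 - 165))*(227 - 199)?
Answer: -4592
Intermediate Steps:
((-148 - 180)/(167 - 165))*(227 - 199) = -328/2*28 = -328*½*28 = -164*28 = -4592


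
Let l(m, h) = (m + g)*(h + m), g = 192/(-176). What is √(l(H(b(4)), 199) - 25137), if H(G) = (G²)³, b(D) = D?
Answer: √2125062203/11 ≈ 4190.8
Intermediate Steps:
g = -12/11 (g = 192*(-1/176) = -12/11 ≈ -1.0909)
H(G) = G⁶
l(m, h) = (-12/11 + m)*(h + m) (l(m, h) = (m - 12/11)*(h + m) = (-12/11 + m)*(h + m))
√(l(H(b(4)), 199) - 25137) = √(((4⁶)² - 12/11*199 - 12/11*4⁶ + 199*4⁶) - 25137) = √((4096² - 2388/11 - 12/11*4096 + 199*4096) - 25137) = √((16777216 - 2388/11 - 49152/11 + 815104) - 25137) = √(193463980/11 - 25137) = √(193187473/11) = √2125062203/11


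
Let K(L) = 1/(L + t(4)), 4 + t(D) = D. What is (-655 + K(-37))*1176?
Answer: -28501536/37 ≈ -7.7031e+5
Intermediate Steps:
t(D) = -4 + D
K(L) = 1/L (K(L) = 1/(L + (-4 + 4)) = 1/(L + 0) = 1/L)
(-655 + K(-37))*1176 = (-655 + 1/(-37))*1176 = (-655 - 1/37)*1176 = -24236/37*1176 = -28501536/37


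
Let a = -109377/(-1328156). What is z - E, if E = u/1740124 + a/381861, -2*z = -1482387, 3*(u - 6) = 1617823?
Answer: 9085179557477057254307/12257505437099322 ≈ 7.4119e+5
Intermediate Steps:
u = 1617841/3 (u = 6 + (⅓)*1617823 = 6 + 1617823/3 = 1617841/3 ≈ 5.3928e+5)
a = 109377/1328156 (a = -109377*(-1/1328156) = 109377/1328156 ≈ 0.082353)
z = 1482387/2 (z = -½*(-1482387) = 1482387/2 ≈ 7.4119e+5)
E = 1899357809533250/6128752718549661 (E = (1617841/3)/1740124 + (109377/1328156)/381861 = (1617841/3)*(1/1740124) + (109377/1328156)*(1/381861) = 1617841/5220372 + 4051/18784110308 = 1899357809533250/6128752718549661 ≈ 0.30991)
z - E = 1482387/2 - 1*1899357809533250/6128752718549661 = 1482387/2 - 1899357809533250/6128752718549661 = 9085179557477057254307/12257505437099322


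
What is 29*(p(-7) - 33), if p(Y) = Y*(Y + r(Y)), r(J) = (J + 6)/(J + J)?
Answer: 899/2 ≈ 449.50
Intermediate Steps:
r(J) = (6 + J)/(2*J) (r(J) = (6 + J)/((2*J)) = (6 + J)*(1/(2*J)) = (6 + J)/(2*J))
p(Y) = Y*(Y + (6 + Y)/(2*Y))
29*(p(-7) - 33) = 29*((3 + (-7)² + (½)*(-7)) - 33) = 29*((3 + 49 - 7/2) - 33) = 29*(97/2 - 33) = 29*(31/2) = 899/2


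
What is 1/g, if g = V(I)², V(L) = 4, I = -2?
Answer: 1/16 ≈ 0.062500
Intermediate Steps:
g = 16 (g = 4² = 16)
1/g = 1/16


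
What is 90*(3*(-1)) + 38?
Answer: -232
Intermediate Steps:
90*(3*(-1)) + 38 = 90*(-3) + 38 = -270 + 38 = -232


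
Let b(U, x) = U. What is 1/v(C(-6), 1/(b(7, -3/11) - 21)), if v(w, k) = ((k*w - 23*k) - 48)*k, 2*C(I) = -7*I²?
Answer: 196/523 ≈ 0.37476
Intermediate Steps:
C(I) = -7*I²/2 (C(I) = (-7*I²)/2 = -7*I²/2)
v(w, k) = k*(-48 - 23*k + k*w) (v(w, k) = ((-23*k + k*w) - 48)*k = (-48 - 23*k + k*w)*k = k*(-48 - 23*k + k*w))
1/v(C(-6), 1/(b(7, -3/11) - 21)) = 1/((-48 - 23/(7 - 21) + (-7/2*(-6)²)/(7 - 21))/(7 - 21)) = 1/((-48 - 23/(-14) + (-7/2*36)/(-14))/(-14)) = 1/(-(-48 - 23*(-1/14) - 1/14*(-126))/14) = 1/(-(-48 + 23/14 + 9)/14) = 1/(-1/14*(-523/14)) = 1/(523/196) = 196/523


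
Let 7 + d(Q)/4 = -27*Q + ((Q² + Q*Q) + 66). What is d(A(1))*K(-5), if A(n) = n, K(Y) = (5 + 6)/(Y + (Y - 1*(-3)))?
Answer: -1496/7 ≈ -213.71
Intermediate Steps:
K(Y) = 11/(3 + 2*Y) (K(Y) = 11/(Y + (Y + 3)) = 11/(Y + (3 + Y)) = 11/(3 + 2*Y))
d(Q) = 236 - 108*Q + 8*Q² (d(Q) = -28 + 4*(-27*Q + ((Q² + Q*Q) + 66)) = -28 + 4*(-27*Q + ((Q² + Q²) + 66)) = -28 + 4*(-27*Q + (2*Q² + 66)) = -28 + 4*(-27*Q + (66 + 2*Q²)) = -28 + 4*(66 - 27*Q + 2*Q²) = -28 + (264 - 108*Q + 8*Q²) = 236 - 108*Q + 8*Q²)
d(A(1))*K(-5) = (236 - 108*1 + 8*1²)*(11/(3 + 2*(-5))) = (236 - 108 + 8*1)*(11/(3 - 10)) = (236 - 108 + 8)*(11/(-7)) = 136*(11*(-⅐)) = 136*(-11/7) = -1496/7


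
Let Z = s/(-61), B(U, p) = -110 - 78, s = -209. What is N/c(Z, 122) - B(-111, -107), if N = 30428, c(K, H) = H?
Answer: 26682/61 ≈ 437.41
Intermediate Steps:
B(U, p) = -188
Z = 209/61 (Z = -209/(-61) = -209*(-1/61) = 209/61 ≈ 3.4262)
N/c(Z, 122) - B(-111, -107) = 30428/122 - 1*(-188) = 30428*(1/122) + 188 = 15214/61 + 188 = 26682/61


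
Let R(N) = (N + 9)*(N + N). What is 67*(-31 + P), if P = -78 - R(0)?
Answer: -7303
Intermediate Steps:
R(N) = 2*N*(9 + N) (R(N) = (9 + N)*(2*N) = 2*N*(9 + N))
P = -78 (P = -78 - 2*0*(9 + 0) = -78 - 2*0*9 = -78 - 1*0 = -78 + 0 = -78)
67*(-31 + P) = 67*(-31 - 78) = 67*(-109) = -7303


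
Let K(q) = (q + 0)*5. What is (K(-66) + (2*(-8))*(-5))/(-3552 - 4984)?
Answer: 125/4268 ≈ 0.029288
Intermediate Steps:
K(q) = 5*q (K(q) = q*5 = 5*q)
(K(-66) + (2*(-8))*(-5))/(-3552 - 4984) = (5*(-66) + (2*(-8))*(-5))/(-3552 - 4984) = (-330 - 16*(-5))/(-8536) = (-330 + 80)*(-1/8536) = -250*(-1/8536) = 125/4268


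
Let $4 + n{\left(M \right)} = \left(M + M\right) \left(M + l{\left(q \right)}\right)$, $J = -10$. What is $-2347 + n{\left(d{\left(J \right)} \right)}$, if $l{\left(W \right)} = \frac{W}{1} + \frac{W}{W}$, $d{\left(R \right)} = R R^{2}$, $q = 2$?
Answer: $1991649$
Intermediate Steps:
$d{\left(R \right)} = R^{3}$
$l{\left(W \right)} = 1 + W$ ($l{\left(W \right)} = W 1 + 1 = W + 1 = 1 + W$)
$n{\left(M \right)} = -4 + 2 M \left(3 + M\right)$ ($n{\left(M \right)} = -4 + \left(M + M\right) \left(M + \left(1 + 2\right)\right) = -4 + 2 M \left(M + 3\right) = -4 + 2 M \left(3 + M\right)$)
$-2347 + n{\left(d{\left(J \right)} \right)} = -2347 + \left(-4 + 2 \left(\left(-10\right)^{3}\right)^{2} + 6 \left(-10\right)^{3}\right) = -2347 + \left(-4 + 2 \left(-1000\right)^{2} + 6 \left(-1000\right)\right) = -2347 - -1993996 = -2347 + 1993996 = 1991649$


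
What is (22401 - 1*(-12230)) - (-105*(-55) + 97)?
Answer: 28759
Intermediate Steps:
(22401 - 1*(-12230)) - (-105*(-55) + 97) = (22401 + 12230) - (5775 + 97) = 34631 - 1*5872 = 34631 - 5872 = 28759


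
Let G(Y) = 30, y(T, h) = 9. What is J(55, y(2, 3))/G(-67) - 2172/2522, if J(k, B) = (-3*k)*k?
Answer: -765077/2522 ≈ -303.36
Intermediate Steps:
J(k, B) = -3*k**2
J(55, y(2, 3))/G(-67) - 2172/2522 = -3*55**2/30 - 2172/2522 = -3*3025*(1/30) - 2172*1/2522 = -9075*1/30 - 1086/1261 = -605/2 - 1086/1261 = -765077/2522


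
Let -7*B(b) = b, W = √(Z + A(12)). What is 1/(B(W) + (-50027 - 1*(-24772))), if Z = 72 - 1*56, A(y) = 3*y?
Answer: -1237495/31252936173 + 14*√13/31252936173 ≈ -3.9594e-5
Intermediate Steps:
Z = 16 (Z = 72 - 56 = 16)
W = 2*√13 (W = √(16 + 3*12) = √(16 + 36) = √52 = 2*√13 ≈ 7.2111)
B(b) = -b/7
1/(B(W) + (-50027 - 1*(-24772))) = 1/(-2*√13/7 + (-50027 - 1*(-24772))) = 1/(-2*√13/7 + (-50027 + 24772)) = 1/(-2*√13/7 - 25255) = 1/(-25255 - 2*√13/7)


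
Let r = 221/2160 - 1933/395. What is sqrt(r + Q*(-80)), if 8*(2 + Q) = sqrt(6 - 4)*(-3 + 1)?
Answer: sqrt(31384491555 + 4044168000*sqrt(2))/14220 ≈ 13.546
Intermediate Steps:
r = -817597/170640 (r = 221*(1/2160) - 1933*1/395 = 221/2160 - 1933/395 = -817597/170640 ≈ -4.7914)
Q = -2 - sqrt(2)/4 (Q = -2 + (sqrt(6 - 4)*(-3 + 1))/8 = -2 + (sqrt(2)*(-2))/8 = -2 + (-2*sqrt(2))/8 = -2 - sqrt(2)/4 ≈ -2.3536)
sqrt(r + Q*(-80)) = sqrt(-817597/170640 + (-2 - sqrt(2)/4)*(-80)) = sqrt(-817597/170640 + (160 + 20*sqrt(2))) = sqrt(26484803/170640 + 20*sqrt(2))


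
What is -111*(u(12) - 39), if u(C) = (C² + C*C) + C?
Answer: -28971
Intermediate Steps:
u(C) = C + 2*C² (u(C) = (C² + C²) + C = 2*C² + C = C + 2*C²)
-111*(u(12) - 39) = -111*(12*(1 + 2*12) - 39) = -111*(12*(1 + 24) - 39) = -111*(12*25 - 39) = -111*(300 - 39) = -111*261 = -28971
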